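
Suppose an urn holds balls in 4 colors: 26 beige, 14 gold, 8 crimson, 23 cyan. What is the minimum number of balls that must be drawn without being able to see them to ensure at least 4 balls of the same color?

The worst case takes 3 balls of each color without reaching 4 of any: 4 × 3 = 12.
The next ball must bring some color to 4, so 12 + 1 = 13.

13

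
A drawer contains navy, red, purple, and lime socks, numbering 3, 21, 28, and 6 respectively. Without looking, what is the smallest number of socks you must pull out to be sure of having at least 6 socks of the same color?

Treat the 4 colors as pigeonholes.
In the worst case we take at most 5 of each color, but all 3 navy (fewer than 5), giving 3 + 5 + 5 + 5 = 18.
One more sock then forces some color to 6, so 18 + 1 = 19.

19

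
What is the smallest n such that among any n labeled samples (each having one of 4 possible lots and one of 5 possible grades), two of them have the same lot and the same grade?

21

There are 4 × 5 = 20 (lot, grade) combinations acting as pigeonholes.
With 20 labeled samples we could place one in each, avoiding any repeat.
One more forces some (lot, grade) pair to hold 2, so 20 + 1 = 21.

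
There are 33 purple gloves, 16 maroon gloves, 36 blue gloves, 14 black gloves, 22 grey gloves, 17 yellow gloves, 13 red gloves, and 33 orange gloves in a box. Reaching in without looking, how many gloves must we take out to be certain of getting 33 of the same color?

Treat the 8 colors as pigeonholes.
In the worst case we take at most 32 of each color, but all 16 maroon, all 14 black, all 22 grey, all 17 yellow, and all 13 red (fewer than 32), giving 32 + 16 + 32 + 14 + 22 + 17 + 13 + 32 = 178.
One more glove then forces some color to 33, so 178 + 1 = 179.

179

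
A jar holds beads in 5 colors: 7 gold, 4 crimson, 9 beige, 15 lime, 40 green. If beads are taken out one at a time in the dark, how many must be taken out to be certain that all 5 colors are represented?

The hardest color to obtain is crimson: we could draw every other bead first — 75 − 4 = 71 beads — without a single crimson one.
The next draw must be crimson, so 71 + 1 = 72.

72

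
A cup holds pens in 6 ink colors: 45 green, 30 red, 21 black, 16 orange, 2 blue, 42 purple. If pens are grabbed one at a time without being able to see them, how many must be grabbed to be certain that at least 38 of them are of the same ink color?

In the worst case we take at most 37 of each ink color, but all 30 red, all 21 black, all 16 orange, and all 2 blue (fewer than 37), giving 37 + 30 + 21 + 16 + 2 + 37 = 143.
One more pen then forces some ink color to 38, so 143 + 1 = 144.

144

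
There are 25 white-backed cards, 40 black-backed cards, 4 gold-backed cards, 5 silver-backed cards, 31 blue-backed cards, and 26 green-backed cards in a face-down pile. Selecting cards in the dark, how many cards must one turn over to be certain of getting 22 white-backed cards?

To avoid white-backed cards as long as possible, exhaust the other 5 back colors first.
The worst case draws every non-white-backed card first: 40 + 4 + 5 + 31 + 26 = 106.
The next 22 draws are then forced to be white-backed, giving 106 + 22 = 128.

128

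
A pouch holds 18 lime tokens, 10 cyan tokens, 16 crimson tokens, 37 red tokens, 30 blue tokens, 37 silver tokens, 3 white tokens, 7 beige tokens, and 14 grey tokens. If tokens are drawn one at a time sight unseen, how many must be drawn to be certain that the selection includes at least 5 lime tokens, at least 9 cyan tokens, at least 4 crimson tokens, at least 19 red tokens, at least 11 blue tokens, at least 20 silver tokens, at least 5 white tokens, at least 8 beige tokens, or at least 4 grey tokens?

The worst case stops just short of every target: 4 lime, 8 cyan, 3 crimson, 18 red, 10 blue, 19 silver, all 3 white, 7 beige, 3 grey — 4 + 8 + 3 + 18 + 10 + 19 + 3 + 7 + 3 = 75 tokens.
One more token must push some color to its target, so 75 + 1 = 76.

76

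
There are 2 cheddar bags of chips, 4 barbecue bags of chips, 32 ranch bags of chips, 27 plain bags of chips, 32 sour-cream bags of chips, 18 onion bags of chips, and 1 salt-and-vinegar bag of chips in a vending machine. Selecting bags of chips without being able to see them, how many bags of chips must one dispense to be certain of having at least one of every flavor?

116

The hardest flavor to obtain is salt-and-vinegar: we could draw every other bag of chips first — 116 − 1 = 115 bags of chips — without a single salt-and-vinegar one.
The next draw must be salt-and-vinegar, so 115 + 1 = 116.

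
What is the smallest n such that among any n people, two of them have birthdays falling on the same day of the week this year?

There are 7 days of the week acting as pigeonholes.
With 7 people we could place one in each, avoiding any repeat.
One more forces some class to hold 2, so 7 + 1 = 8.

8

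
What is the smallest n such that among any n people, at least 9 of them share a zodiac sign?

There are 12 zodiac signs acting as pigeonholes.
With 12 × 8 = 96 people we could place exactly 8 in each, with no class reaching 9.
One more forces some class to hold 9, so 96 + 1 = 97.

97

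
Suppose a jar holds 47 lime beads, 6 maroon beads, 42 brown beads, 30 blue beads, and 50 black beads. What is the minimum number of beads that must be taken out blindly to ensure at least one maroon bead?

170

The worst case draws every non-maroon bead first: 47 + 42 + 30 + 50 = 169.
The next draw is then forced to be maroon, giving 169 + 1 = 170.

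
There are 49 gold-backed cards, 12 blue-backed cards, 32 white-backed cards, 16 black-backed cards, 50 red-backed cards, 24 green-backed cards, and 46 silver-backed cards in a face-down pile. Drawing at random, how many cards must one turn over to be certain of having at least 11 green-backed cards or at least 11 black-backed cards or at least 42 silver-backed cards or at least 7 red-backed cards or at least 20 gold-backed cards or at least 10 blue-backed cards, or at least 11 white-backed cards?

106

Each of the 7 back colors has its own threshold; avoid all of them simultaneously.
The worst case stops just short of every target: 19 gold-backed, 9 blue-backed, 10 white-backed, 10 black-backed, 6 red-backed, 10 green-backed, 41 silver-backed — 19 + 9 + 10 + 10 + 6 + 10 + 41 = 105 cards.
One more card must push some back color to its target, so 105 + 1 = 106.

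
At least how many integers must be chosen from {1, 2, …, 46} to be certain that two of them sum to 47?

24

Partition {1, …, 46} into 23 pairs: {1,46}, {2,45}, …, {23,24}.
Choosing 23 integers — say the integers 1 through 23 — takes one from each pair and avoids the property.
Choosing 24 forces two into the same pair by pigeonhole, and those sum to 47. So 24.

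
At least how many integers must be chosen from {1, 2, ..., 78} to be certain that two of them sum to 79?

Partition {1, …, 78} into 39 pairs: {1,78}, {2,77}, …, {39,40}.
Choosing 39 integers — say the integers 1 through 39 — takes one from each pair and avoids the property.
Choosing 40 forces two into the same pair by pigeonhole, and those sum to 79. So 40.

40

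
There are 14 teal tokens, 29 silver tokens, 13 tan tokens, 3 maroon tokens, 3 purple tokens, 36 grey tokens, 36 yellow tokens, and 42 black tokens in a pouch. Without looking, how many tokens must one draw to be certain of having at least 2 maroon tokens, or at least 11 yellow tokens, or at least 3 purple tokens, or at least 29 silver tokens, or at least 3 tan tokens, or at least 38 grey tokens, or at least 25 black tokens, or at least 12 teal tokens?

115

Each of the 8 colors has its own threshold; avoid all of them simultaneously.
The worst case stops just short of every target: 11 teal, 28 silver, 2 tan, 1 maroon, 2 purple, all 36 grey, 10 yellow, 24 black — 11 + 28 + 2 + 1 + 2 + 36 + 10 + 24 = 114 tokens.
One more token must push some color to its target, so 114 + 1 = 115.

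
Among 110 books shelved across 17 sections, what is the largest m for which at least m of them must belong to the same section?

The 110 books fall into 17 sections.
If each of the 17 sections held at most 6, the total would be at most 17 × 6 = 102 < 110, a contradiction.
So at least one holds ⌈110/17⌉ = 7.

7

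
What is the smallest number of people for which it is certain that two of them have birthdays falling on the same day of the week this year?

There are 7 days of the week acting as pigeonholes.
With 7 people we could place one in each, avoiding any repeat.
One more forces some class to hold 2, so 7 + 1 = 8.

8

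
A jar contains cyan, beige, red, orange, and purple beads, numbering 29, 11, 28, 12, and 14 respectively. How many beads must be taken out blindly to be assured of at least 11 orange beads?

The worst case draws every non-orange bead first: 29 + 11 + 28 + 14 = 82.
The next 11 draws are then forced to be orange, giving 82 + 11 = 93.

93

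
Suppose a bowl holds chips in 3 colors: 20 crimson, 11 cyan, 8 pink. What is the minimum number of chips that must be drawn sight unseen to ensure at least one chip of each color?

The hardest color to obtain is pink: we could draw every other chip first — 39 − 8 = 31 chips — without a single pink one.
The next draw must be pink, so 31 + 1 = 32.

32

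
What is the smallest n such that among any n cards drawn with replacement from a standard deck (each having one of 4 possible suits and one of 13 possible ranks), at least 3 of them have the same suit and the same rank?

There are 4 × 13 = 52 (suit, rank) combinations acting as pigeonholes.
With 52 × 2 = 104 cards drawn with replacement from a standard deck we could place exactly 2 in each, with no (suit, rank) pair reaching 3.
One more forces some (suit, rank) pair to hold 3, so 104 + 1 = 105.

105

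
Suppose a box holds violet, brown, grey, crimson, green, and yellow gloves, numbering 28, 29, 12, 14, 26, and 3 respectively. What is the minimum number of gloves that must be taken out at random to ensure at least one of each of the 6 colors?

The hardest color to obtain is yellow: we could draw every other glove first — 112 − 3 = 109 gloves — without a single yellow one.
The next draw must be yellow, so 109 + 1 = 110.

110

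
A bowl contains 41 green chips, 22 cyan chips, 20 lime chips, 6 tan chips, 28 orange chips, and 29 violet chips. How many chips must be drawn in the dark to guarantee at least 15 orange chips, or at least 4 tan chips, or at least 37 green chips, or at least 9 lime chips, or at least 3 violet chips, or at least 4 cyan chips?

The worst case stops just short of every target: 36 green, 3 cyan, 8 lime, 3 tan, 14 orange, 2 violet — 36 + 3 + 8 + 3 + 14 + 2 = 66 chips.
One more chip must push some color to its target, so 66 + 1 = 67.

67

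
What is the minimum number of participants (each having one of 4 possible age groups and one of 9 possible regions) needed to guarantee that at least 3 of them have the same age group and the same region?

73

There are 4 × 9 = 36 (age group, region) combinations acting as pigeonholes.
With 36 × 2 = 72 participants we could place exactly 2 in each, with no (age group, region) pair reaching 3.
One more forces some (age group, region) pair to hold 3, so 72 + 1 = 73.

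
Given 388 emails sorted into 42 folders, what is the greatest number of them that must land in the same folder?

If each of the 42 folders held at most 9, the total would be at most 42 × 9 = 378 < 388, a contradiction.
So at least one holds ⌈388/42⌉ = 10.

10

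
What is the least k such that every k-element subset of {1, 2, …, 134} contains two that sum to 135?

68

Partition {1, …, 134} into 67 pairs: {1,134}, {2,133}, …, {67,68}.
Choosing 67 integers — say the integers 1 through 67 — takes one from each pair and avoids the property.
Choosing 68 forces two into the same pair by pigeonhole, and those sum to 135. So 68.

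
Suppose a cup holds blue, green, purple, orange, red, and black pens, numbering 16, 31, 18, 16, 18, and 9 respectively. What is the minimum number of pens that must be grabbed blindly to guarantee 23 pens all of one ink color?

100

Treat the 6 ink colors as pigeonholes.
In the worst case we take at most 22 of each ink color, but all 16 blue, all 18 purple, all 16 orange, all 18 red, and all 9 black (fewer than 22), giving 16 + 22 + 18 + 16 + 18 + 9 = 99.
One more pen then forces some ink color to 23, so 99 + 1 = 100.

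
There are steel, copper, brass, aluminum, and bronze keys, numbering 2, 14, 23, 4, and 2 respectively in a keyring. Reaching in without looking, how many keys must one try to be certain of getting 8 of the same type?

Treat the 5 types as pigeonholes.
In the worst case we take at most 7 of each type, but all 2 steel, all 4 aluminum, and all 2 bronze (fewer than 7), giving 2 + 7 + 7 + 4 + 2 = 22.
One more key then forces some type to 8, so 22 + 1 = 23.

23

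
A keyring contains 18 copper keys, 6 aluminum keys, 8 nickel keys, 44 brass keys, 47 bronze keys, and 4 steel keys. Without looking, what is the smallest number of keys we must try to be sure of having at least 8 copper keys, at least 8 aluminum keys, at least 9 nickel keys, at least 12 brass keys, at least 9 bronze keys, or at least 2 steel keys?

42

Each of the 6 types has its own threshold; avoid all of them simultaneously.
The worst case stops just short of every target: 7 copper, all 6 aluminum, 8 nickel, 11 brass, 8 bronze, 1 steel — 7 + 6 + 8 + 11 + 8 + 1 = 41 keys.
One more key must push some type to its target, so 41 + 1 = 42.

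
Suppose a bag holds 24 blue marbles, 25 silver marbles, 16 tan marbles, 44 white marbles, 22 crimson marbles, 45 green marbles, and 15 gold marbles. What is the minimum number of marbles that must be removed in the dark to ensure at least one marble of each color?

177

The hardest color to obtain is gold: we could draw every other marble first — 191 − 15 = 176 marbles — without a single gold one.
The next draw must be gold, so 176 + 1 = 177.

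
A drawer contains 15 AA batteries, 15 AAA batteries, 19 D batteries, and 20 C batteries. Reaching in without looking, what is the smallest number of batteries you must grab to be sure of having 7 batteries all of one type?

Treat the 4 types as pigeonholes.
The worst case takes 6 batteries of each type without reaching 7 of any: 4 × 6 = 24.
The next battery must bring some type to 7, so 24 + 1 = 25.

25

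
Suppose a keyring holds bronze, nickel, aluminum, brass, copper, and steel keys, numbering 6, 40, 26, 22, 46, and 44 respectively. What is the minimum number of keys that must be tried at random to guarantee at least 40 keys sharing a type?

172

In the worst case we take at most 39 of each type, but all 6 bronze, all 26 aluminum, and all 22 brass (fewer than 39), giving 6 + 39 + 26 + 22 + 39 + 39 = 171.
One more key then forces some type to 40, so 171 + 1 = 172.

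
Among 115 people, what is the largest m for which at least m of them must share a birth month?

The 115 people fall into 12 months of the year.
If each of the 12 months of the year held at most 9, the total would be at most 12 × 9 = 108 < 115, a contradiction.
So at least one holds ⌈115/12⌉ = 10.

10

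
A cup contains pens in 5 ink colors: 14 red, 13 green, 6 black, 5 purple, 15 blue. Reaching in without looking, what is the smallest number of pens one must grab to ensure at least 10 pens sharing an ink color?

In the worst case we take at most 9 of each ink color, but all 6 black and all 5 purple (fewer than 9), giving 9 + 9 + 6 + 5 + 9 = 38.
One more pen then forces some ink color to 10, so 38 + 1 = 39.

39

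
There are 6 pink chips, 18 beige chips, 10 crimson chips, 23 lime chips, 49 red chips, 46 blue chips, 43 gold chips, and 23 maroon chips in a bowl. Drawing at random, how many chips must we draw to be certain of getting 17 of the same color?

113

In the worst case we take at most 16 of each color, but all 6 pink and all 10 crimson (fewer than 16), giving 6 + 16 + 10 + 16 + 16 + 16 + 16 + 16 = 112.
One more chip then forces some color to 17, so 112 + 1 = 113.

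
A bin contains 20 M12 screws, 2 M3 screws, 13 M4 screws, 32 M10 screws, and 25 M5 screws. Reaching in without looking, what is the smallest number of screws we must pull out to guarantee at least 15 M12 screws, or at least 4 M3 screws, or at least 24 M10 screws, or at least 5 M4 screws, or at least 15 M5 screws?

58

The worst case stops just short of every target: 14 M12, all 2 M3, 4 M4, 23 M10, 14 M5 — 14 + 2 + 4 + 23 + 14 = 57 screws.
One more screw must push some size to its target, so 57 + 1 = 58.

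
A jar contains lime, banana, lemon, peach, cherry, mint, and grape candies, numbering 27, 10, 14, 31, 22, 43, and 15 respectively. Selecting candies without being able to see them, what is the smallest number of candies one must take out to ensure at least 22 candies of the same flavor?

In the worst case we take at most 21 of each flavor, but all 10 banana, all 14 lemon, and all 15 grape (fewer than 21), giving 21 + 10 + 14 + 21 + 21 + 21 + 15 = 123.
One more candy then forces some flavor to 22, so 123 + 1 = 124.

124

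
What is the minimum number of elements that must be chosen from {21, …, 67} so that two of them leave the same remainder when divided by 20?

Use the pigeonhole principle on residue classes: group the integers by remainder mod 20; there are 20 residue classes, each nonempty in this range.
Choosing one from each class (20 integers) avoids any shared remainder.
One more choice must repeat a class, so two differ by a multiple of 20. Hence 20 + 1 = 21.

21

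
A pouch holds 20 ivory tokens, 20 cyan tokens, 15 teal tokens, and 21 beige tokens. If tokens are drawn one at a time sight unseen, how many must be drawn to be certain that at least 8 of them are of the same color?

29

Treat the 4 colors as pigeonholes.
The worst case takes 7 tokens of each color without reaching 8 of any: 4 × 7 = 28.
The next token must bring some color to 8, so 28 + 1 = 29.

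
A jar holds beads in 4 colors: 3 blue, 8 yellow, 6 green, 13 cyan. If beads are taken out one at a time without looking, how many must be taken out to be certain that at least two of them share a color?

Treat the 4 colors as pigeonholes.
The worst case takes 1 bead of each color without reaching 2 of any: 4 × 1 = 4.
The next bead must bring some color to 2, so 4 + 1 = 5.

5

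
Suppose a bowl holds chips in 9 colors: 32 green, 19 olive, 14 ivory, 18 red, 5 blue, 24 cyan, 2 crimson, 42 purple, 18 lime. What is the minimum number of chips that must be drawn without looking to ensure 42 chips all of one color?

Treat the 9 colors as pigeonholes.
In the worst case we take at most 41 of each color, but all 32 green, all 19 olive, all 14 ivory, all 18 red, all 5 blue, all 24 cyan, all 2 crimson, and all 18 lime (fewer than 41), giving 32 + 19 + 14 + 18 + 5 + 24 + 2 + 41 + 18 = 173.
One more chip then forces some color to 42, so 173 + 1 = 174.

174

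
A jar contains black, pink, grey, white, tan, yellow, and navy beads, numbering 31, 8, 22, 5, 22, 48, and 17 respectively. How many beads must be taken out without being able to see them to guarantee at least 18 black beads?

To avoid black beads as long as possible, exhaust the other 6 colors first.
The worst case draws every non-black bead first: 8 + 22 + 5 + 22 + 48 + 17 = 122.
The next 18 draws are then forced to be black, giving 122 + 18 = 140.

140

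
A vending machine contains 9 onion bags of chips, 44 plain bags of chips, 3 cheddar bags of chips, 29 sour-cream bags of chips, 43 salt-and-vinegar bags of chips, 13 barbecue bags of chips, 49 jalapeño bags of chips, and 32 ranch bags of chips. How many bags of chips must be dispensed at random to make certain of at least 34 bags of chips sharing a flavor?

186

In the worst case we take at most 33 of each flavor, but all 9 onion, all 3 cheddar, all 29 sour-cream, all 13 barbecue, and all 32 ranch (fewer than 33), giving 9 + 33 + 3 + 29 + 33 + 13 + 33 + 32 = 185.
One more bag of chips then forces some flavor to 34, so 185 + 1 = 186.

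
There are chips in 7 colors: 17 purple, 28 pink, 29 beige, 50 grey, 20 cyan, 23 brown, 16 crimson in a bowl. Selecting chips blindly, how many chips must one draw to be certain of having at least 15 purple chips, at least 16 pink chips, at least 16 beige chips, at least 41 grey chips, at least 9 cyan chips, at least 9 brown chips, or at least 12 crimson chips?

The worst case stops just short of every target: 14 purple, 15 pink, 15 beige, 40 grey, 8 cyan, 8 brown, 11 crimson — 14 + 15 + 15 + 40 + 8 + 8 + 11 = 111 chips.
One more chip must push some color to its target, so 111 + 1 = 112.

112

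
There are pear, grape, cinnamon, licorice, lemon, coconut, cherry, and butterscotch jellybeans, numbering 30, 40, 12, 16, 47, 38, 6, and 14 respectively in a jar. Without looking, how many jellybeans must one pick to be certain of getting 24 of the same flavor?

Treat the 8 flavors as pigeonholes.
In the worst case we take at most 23 of each flavor, but all 12 cinnamon, all 16 licorice, all 6 cherry, and all 14 butterscotch (fewer than 23), giving 23 + 23 + 12 + 16 + 23 + 23 + 6 + 14 = 140.
One more jellybean then forces some flavor to 24, so 140 + 1 = 141.

141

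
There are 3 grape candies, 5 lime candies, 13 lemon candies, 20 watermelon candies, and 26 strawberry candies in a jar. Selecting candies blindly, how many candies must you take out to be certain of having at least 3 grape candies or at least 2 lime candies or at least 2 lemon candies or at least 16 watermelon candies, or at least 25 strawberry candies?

44

Each of the 5 flavors has its own threshold; avoid all of them simultaneously.
The worst case stops just short of every target: 2 grape, 1 lime, 1 lemon, 15 watermelon, 24 strawberry — 2 + 1 + 1 + 15 + 24 = 43 candies.
One more candy must push some flavor to its target, so 43 + 1 = 44.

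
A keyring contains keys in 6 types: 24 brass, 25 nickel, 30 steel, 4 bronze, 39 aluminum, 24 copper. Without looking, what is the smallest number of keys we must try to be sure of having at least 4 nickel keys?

125

The worst case draws every non-nickel key first: 24 + 30 + 4 + 39 + 24 = 121.
The next 4 draws are then forced to be nickel, giving 121 + 4 = 125.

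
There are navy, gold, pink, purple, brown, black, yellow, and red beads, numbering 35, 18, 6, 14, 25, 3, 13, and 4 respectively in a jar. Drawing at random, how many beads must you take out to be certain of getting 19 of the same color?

In the worst case we take at most 18 of each color, but all 6 pink, all 14 purple, all 3 black, all 13 yellow, and all 4 red (fewer than 18), giving 18 + 18 + 6 + 14 + 18 + 3 + 13 + 4 = 94.
One more bead then forces some color to 19, so 94 + 1 = 95.

95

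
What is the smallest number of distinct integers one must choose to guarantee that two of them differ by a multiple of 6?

7

Two integers differ by a multiple of 6 exactly when they share a remainder mod 6.
There are 6 residue classes mod 6, so 6 integers can all lie in distinct classes.
One more integer must repeat a residue, giving a difference divisible by 6. So n = 6 + 1 = 7.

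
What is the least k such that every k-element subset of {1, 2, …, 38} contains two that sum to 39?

Partition {1, …, 38} into 19 pairs: {1,38}, {2,37}, …, {19,20}.
Choosing 19 integers — say the integers 1 through 19 — takes one from each pair and avoids the property.
Choosing 20 forces two into the same pair by pigeonhole, and those sum to 39. So 20.

20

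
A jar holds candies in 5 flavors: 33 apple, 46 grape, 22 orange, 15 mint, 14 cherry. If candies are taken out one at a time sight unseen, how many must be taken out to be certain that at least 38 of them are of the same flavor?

Treat the 5 flavors as pigeonholes.
In the worst case we take at most 37 of each flavor, but all 33 apple, all 22 orange, all 15 mint, and all 14 cherry (fewer than 37), giving 33 + 37 + 22 + 15 + 14 = 121.
One more candy then forces some flavor to 38, so 121 + 1 = 122.

122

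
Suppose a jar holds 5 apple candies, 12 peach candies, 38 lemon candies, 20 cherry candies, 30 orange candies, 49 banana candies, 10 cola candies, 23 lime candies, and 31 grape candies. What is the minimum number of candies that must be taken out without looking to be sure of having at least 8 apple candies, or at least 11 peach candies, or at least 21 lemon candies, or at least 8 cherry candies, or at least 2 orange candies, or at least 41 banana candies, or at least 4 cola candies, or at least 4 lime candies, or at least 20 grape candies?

109

The worst case stops just short of every target: all 5 apple, 10 peach, 20 lemon, 7 cherry, 1 orange, 40 banana, 3 cola, 3 lime, 19 grape — 5 + 10 + 20 + 7 + 1 + 40 + 3 + 3 + 19 = 108 candies.
One more candy must push some flavor to its target, so 108 + 1 = 109.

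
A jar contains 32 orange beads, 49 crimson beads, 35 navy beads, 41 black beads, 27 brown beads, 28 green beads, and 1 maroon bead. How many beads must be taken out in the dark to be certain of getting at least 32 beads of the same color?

In the worst case we take at most 31 of each color, but all 27 brown, all 28 green, and all 1 maroon (fewer than 31), giving 31 + 31 + 31 + 31 + 27 + 28 + 1 = 180.
One more bead then forces some color to 32, so 180 + 1 = 181.

181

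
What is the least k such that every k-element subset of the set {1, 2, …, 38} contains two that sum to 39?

20

Partition {1, …, 38} into 19 pairs: {1,38}, {2,37}, …, {19,20}.
Choosing 19 integers — say the integers 1 through 19 — takes one from each pair and avoids the property.
Choosing 20 forces two into the same pair by pigeonhole, and those sum to 39. So 20.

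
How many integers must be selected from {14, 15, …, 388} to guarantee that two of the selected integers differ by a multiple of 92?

Group the integers by remainder mod 92; there are 92 residue classes, each nonempty in this range.
Choosing one from each class (92 integers) avoids any shared remainder.
One more choice must repeat a class, so two differ by a multiple of 92. Hence 92 + 1 = 93.

93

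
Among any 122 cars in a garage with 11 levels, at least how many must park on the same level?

The 122 cars fall into 11 levels.
If each of the 11 levels held at most 11, the total would be at most 11 × 11 = 121 < 122, a contradiction.
So at least one holds ⌈122/11⌉ = 12.

12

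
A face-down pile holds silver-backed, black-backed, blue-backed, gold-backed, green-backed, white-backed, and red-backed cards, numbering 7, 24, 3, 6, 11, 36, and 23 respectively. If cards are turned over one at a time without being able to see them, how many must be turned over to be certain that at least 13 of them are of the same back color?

64

Treat the 7 back colors as pigeonholes.
In the worst case we take at most 12 of each back color, but all 7 silver-backed, all 3 blue-backed, all 6 gold-backed, and all 11 green-backed (fewer than 12), giving 7 + 12 + 3 + 6 + 11 + 12 + 12 = 63.
One more card then forces some back color to 13, so 63 + 1 = 64.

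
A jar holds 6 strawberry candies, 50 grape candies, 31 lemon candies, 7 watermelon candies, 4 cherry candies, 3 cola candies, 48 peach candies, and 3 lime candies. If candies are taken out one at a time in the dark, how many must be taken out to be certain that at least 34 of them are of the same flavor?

121

In the worst case we take at most 33 of each flavor, but all 6 strawberry, all 31 lemon, all 7 watermelon, all 4 cherry, all 3 cola, and all 3 lime (fewer than 33), giving 6 + 33 + 31 + 7 + 4 + 3 + 33 + 3 = 120.
One more candy then forces some flavor to 34, so 120 + 1 = 121.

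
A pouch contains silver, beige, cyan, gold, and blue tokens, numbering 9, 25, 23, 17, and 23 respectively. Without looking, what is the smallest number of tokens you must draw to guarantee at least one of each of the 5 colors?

The hardest color to obtain is silver: we could draw every other token first — 97 − 9 = 88 tokens — without a single silver one.
The next draw must be silver, so 88 + 1 = 89.

89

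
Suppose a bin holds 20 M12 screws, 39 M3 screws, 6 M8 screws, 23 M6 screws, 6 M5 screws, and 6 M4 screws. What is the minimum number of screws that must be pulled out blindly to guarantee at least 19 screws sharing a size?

73

In the worst case we take at most 18 of each size, but all 6 M8, all 6 M5, and all 6 M4 (fewer than 18), giving 18 + 18 + 6 + 18 + 6 + 6 = 72.
One more screw then forces some size to 19, so 72 + 1 = 73.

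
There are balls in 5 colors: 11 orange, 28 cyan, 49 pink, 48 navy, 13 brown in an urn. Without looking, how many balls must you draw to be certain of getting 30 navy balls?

131

The worst case draws every non-navy ball first: 11 + 28 + 49 + 13 = 101.
The next 30 draws are then forced to be navy, giving 101 + 30 = 131.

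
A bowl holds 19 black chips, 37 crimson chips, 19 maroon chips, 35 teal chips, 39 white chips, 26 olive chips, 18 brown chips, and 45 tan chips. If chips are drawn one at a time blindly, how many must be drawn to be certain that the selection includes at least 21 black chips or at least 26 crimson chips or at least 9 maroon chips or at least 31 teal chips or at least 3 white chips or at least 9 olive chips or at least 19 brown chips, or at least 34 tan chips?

144

The worst case stops just short of every target: all 19 black, 25 crimson, 8 maroon, 30 teal, 2 white, 8 olive, 18 brown, 33 tan — 19 + 25 + 8 + 30 + 2 + 8 + 18 + 33 = 143 chips.
One more chip must push some color to its target, so 143 + 1 = 144.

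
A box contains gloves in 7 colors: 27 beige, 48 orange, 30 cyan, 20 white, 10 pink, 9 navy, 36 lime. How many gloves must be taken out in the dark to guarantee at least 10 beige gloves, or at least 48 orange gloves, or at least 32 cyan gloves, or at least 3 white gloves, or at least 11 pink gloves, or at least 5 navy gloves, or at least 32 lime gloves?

The worst case stops just short of every target: 9 beige, 47 orange, all 30 cyan, 2 white, 10 pink, 4 navy, 31 lime — 9 + 47 + 30 + 2 + 10 + 4 + 31 = 133 gloves.
One more glove must push some color to its target, so 133 + 1 = 134.

134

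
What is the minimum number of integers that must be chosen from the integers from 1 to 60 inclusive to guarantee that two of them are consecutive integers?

Partition {1, …, 60} into 30 pairs: {1,2}, {3,4}, …, {59,60}.
Choosing 30 integers — say the 30 even numbers 2, 4, …, 60 — takes one from each pair and avoids the property.
Choosing 31 forces two into the same pair by pigeonhole, and those are consecutive. So 31.

31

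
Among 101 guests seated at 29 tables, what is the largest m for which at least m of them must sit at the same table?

4

The 101 guests fall into 29 tables.
If each of the 29 tables held at most 3, the total would be at most 29 × 3 = 87 < 101, a contradiction.
So at least one holds ⌈101/29⌉ = 4.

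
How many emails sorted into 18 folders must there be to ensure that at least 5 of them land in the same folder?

73

There are 18 folders acting as pigeonholes.
With 18 × 4 = 72 emails we could place exactly 4 in each, with no class reaching 5.
One more forces some class to hold 5, so 72 + 1 = 73.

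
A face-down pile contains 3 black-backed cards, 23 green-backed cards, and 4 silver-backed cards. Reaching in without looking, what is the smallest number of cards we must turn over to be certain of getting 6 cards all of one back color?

In the worst case we take at most 5 of each back color, but all 3 black-backed and all 4 silver-backed (fewer than 5), giving 3 + 5 + 4 = 12.
One more card then forces some back color to 6, so 12 + 1 = 13.

13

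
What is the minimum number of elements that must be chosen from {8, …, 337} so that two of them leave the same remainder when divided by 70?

Group the integers by remainder mod 70; there are 70 residue classes, each nonempty in this range.
Choosing one from each class (70 integers) avoids any shared remainder.
One more choice must repeat a class, so two differ by a multiple of 70. Hence 70 + 1 = 71.

71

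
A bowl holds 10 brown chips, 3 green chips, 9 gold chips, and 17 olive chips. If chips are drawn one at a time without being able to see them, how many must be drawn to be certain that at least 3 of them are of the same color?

The worst case takes 2 chips of each color without reaching 3 of any: 4 × 2 = 8.
The next chip must bring some color to 3, so 8 + 1 = 9.

9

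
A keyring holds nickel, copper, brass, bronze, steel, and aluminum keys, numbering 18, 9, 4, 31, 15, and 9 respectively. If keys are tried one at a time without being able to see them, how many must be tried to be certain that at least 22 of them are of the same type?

In the worst case we take at most 21 of each type, but all 18 nickel, all 9 copper, all 4 brass, all 15 steel, and all 9 aluminum (fewer than 21), giving 18 + 9 + 4 + 21 + 15 + 9 = 76.
One more key then forces some type to 22, so 76 + 1 = 77.

77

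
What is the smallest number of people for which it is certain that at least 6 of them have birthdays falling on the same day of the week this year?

36

There are 7 days of the week acting as pigeonholes.
With 7 × 5 = 35 people we could place exactly 5 in each, with no class reaching 6.
One more forces some class to hold 6, so 35 + 1 = 36.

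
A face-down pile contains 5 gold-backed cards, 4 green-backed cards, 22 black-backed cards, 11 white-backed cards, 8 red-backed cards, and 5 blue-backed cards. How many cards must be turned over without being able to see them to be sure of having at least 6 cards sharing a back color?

In the worst case we take at most 5 of each back color, but all 4 green-backed (fewer than 5), giving 5 + 4 + 5 + 5 + 5 + 5 = 29.
One more card then forces some back color to 6, so 29 + 1 = 30.

30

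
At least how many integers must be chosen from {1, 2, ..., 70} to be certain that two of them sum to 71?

36

Partition {1, …, 70} into 35 pairs: {1,70}, {2,69}, …, {35,36}.
Choosing 35 integers — say the integers 1 through 35 — takes one from each pair and avoids the property.
Choosing 36 forces two into the same pair by pigeonhole, and those sum to 71. So 36.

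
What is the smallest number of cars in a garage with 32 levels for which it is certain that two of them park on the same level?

33

There are 32 levels acting as pigeonholes.
With 32 cars we could place one in each, avoiding any repeat.
One more forces some class to hold 2, so 32 + 1 = 33.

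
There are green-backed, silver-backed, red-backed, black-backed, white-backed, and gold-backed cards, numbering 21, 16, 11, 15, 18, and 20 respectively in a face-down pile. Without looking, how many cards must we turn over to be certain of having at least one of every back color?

91

The hardest back color to obtain is red-backed: we could draw every other card first — 101 − 11 = 90 cards — without a single red-backed one.
The next draw must be red-backed, so 90 + 1 = 91.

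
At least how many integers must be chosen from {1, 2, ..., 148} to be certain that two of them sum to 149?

Partition {1, …, 148} into 74 pairs: {1,148}, {2,147}, …, {74,75}.
Choosing 74 integers — say the integers 1 through 74 — takes one from each pair and avoids the property.
Choosing 75 forces two into the same pair by pigeonhole, and those sum to 149. So 75.

75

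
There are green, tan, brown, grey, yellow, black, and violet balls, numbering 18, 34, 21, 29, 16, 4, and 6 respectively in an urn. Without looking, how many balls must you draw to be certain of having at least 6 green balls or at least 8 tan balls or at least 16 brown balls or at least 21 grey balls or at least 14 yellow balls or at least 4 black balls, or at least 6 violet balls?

The worst case stops just short of every target: 5 green, 7 tan, 15 brown, 20 grey, 13 yellow, 3 black, 5 violet — 5 + 7 + 15 + 20 + 13 + 3 + 5 = 68 balls.
One more ball must push some color to its target, so 68 + 1 = 69.

69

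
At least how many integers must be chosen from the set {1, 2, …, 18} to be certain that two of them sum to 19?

10

Partition {1, …, 18} into 9 pairs: {1,18}, {2,17}, …, {9,10}.
Choosing 9 integers — say the integers 1 through 9 — takes one from each pair and avoids the property.
Choosing 10 forces two into the same pair by pigeonhole, and those sum to 19. So 10.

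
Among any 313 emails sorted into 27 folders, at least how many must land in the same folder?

12

The 313 emails fall into 27 folders.
If each of the 27 folders held at most 11, the total would be at most 27 × 11 = 297 < 313, a contradiction.
So at least one holds ⌈313/27⌉ = 12.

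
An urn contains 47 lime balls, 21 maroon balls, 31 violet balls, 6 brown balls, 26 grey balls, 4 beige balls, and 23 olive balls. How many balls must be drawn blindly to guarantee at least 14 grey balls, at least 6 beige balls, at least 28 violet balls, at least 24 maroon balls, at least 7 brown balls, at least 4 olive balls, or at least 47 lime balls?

Each of the 7 colors has its own threshold; avoid all of them simultaneously.
The worst case stops just short of every target: 46 lime, all 21 maroon, 27 violet, 6 brown, 13 grey, all 4 beige, 3 olive — 46 + 21 + 27 + 6 + 13 + 4 + 3 = 120 balls.
One more ball must push some color to its target, so 120 + 1 = 121.

121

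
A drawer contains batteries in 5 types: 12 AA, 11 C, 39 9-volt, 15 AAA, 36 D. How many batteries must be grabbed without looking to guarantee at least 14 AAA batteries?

112

The worst case draws every non-AAA battery first: 12 + 11 + 39 + 36 = 98.
The next 14 draws are then forced to be AAA, giving 98 + 14 = 112.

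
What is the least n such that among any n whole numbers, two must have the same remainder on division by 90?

Use the pigeonhole principle on residue classes: two integers differ by a multiple of 90 exactly when they share a remainder mod 90.
There are 90 residue classes mod 90, so 90 integers can all lie in distinct classes.
One more integer must repeat a residue, giving a difference divisible by 90. So n = 90 + 1 = 91.

91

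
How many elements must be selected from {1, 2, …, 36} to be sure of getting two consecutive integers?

19

Partition {1, …, 36} into 18 pairs: {1,2}, {3,4}, …, {35,36}.
Choosing 18 integers — say the 18 even numbers 2, 4, …, 36 — takes one from each pair and avoids the property.
Choosing 19 forces two into the same pair by pigeonhole, and those are consecutive. So 19.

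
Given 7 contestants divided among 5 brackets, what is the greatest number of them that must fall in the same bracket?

The 7 contestants fall into 5 brackets.
If each of the 5 brackets held at most 1, the total would be at most 5 × 1 = 5 < 7, a contradiction.
So at least one holds ⌈7/5⌉ = 2.

2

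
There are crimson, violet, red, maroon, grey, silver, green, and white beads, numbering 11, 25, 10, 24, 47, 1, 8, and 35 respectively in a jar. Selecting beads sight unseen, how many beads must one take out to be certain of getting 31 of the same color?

In the worst case we take at most 30 of each color, but all 11 crimson, all 25 violet, all 10 red, all 24 maroon, all 1 silver, and all 8 green (fewer than 30), giving 11 + 25 + 10 + 24 + 30 + 1 + 8 + 30 = 139.
One more bead then forces some color to 31, so 139 + 1 = 140.

140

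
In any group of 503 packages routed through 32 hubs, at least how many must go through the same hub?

16

If each of the 32 hubs held at most 15, the total would be at most 32 × 15 = 480 < 503, a contradiction.
So at least one holds ⌈503/32⌉ = 16.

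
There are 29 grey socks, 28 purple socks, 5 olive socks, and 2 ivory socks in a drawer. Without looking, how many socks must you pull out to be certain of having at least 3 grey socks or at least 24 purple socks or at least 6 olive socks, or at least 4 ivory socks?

33

Each of the 4 colors has its own threshold; avoid all of them simultaneously.
The worst case stops just short of every target: 2 grey, 23 purple, 5 olive, all 2 ivory — 2 + 23 + 5 + 2 = 32 socks.
One more sock must push some color to its target, so 32 + 1 = 33.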